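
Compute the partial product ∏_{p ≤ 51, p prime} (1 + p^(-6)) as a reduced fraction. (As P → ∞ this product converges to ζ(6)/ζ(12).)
∏ = 862155056480201047883460386910418315829132841121015872043175453729006428800800000/847666095717512475523225986389496867701830685289319692004055511811488189213173229

The primes p ≤ 51 are [2, 3, 5, 7, 11, 13, 17, 19, 23, 29, 31, 37, 41, 43, 47]. For each, (1 + 1/p^6) = (p^6 + 1)/p^6. Multiplying these fractions over p ∈ [2, 3, 5, 7, 11, 13, 17, 19, 23, 29, 31, 37, 41, 43, 47] gives 862155056480201047883460386910418315829132841121015872043175453729006428800800000/847666095717512475523225986389496867701830685289319692004055511811488189213173229. (In the limit P → ∞ this tends to ζ(6)/ζ(12).)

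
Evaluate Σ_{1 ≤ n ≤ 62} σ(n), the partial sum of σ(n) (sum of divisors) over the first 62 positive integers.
Σ_{n ≤ 62} σ(n) = 3172

Compute σ(n) for each 1 ≤ n ≤ 62: σ(1) = 1, σ(2) = 3, σ(3) = 4, σ(4) = 7, σ(5) = 6, σ(6) = 12, σ(7) = 8, σ(8) = 15, σ(9) = 13, σ(10) = 18, σ(11) = 12, σ(12) = 28, σ(13) = 14, σ(14) = 24, σ(15) = 24, σ(16) = 31, σ(17) = 18, σ(18) = 39, σ(19) = 20, σ(20) = 42, σ(21) = 32, σ(22) = 36, σ(23) = 24, σ(24) = 60, σ(25) = 31, σ(26) = 42, σ(27) = 40, σ(28) = 56, σ(29) = 30, σ(30) = 72, σ(31) = 32, σ(32) = 63, σ(33) = 48, σ(34) = 54, σ(35) = 48, σ(36) = 91, σ(37) = 38, σ(38) = 60, σ(39) = 56, σ(40) = 90, σ(41) = 42, σ(42) = 96, σ(43) = 44, σ(44) = 84, σ(45) = 78, σ(46) = 72, σ(47) = 48, σ(48) = 124, σ(49) = 57, σ(50) = 93, σ(51) = 72, σ(52) = 98, σ(53) = 54, σ(54) = 120, σ(55) = 72, σ(56) = 120, σ(57) = 80, σ(58) = 90, σ(59) = 60, σ(60) = 168, σ(61) = 62, σ(62) = 96. Summing all 62 values: 3172. (Average order: Σ_{n ≤ x} σ(n) ~ (π²/12) x². For x = 62, (π²/12)·62² ≈ 3161.56.)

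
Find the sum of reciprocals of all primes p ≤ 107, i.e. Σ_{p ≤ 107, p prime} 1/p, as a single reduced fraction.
Σ 1/p = 4701017770207212913287900722730772880277689/2566376117594999414479597815340071648394470

π(107) = 28, so the primes ≤ 107 are [2, 3, 5, 7, 11, 13, 17, 19, 23, 29, 31, 37, 41, 43, 47, 53, 59, 61, 67, 71, 73, 79, 83, 89, 97, 101, 103, 107]. Summing 1/p over these primes: 4701017770207212913287900722730772880277689/2566376117594999414479597815340071648394470 ≈ 1.8318. Mertens estimate ln ln(107) + 0.2615 ≈ 1.8033.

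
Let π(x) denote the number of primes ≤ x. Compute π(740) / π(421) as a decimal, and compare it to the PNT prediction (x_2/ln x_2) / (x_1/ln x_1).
π(740)/π(421) = 131/82 ≈ 1.5976;  PNT prediction ≈ 1.6077.

π(421) = 82 and π(740) = 131, so π(740)/π(421) ≈ 1.5976. The PNT-predicted ratio is (740/ln(740)) / (421/ln(421)) ≈ 1.6077. The two agree to within a few percent, as expected.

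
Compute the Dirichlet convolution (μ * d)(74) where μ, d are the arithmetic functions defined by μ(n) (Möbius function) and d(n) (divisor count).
(μ * d)(74) = 1

Divisors of 74: [1, 2, 37, 74]. For each d | 74:
  d = 1: μ(1) · d(74/1) = 1 · 4 = 4
  d = 2: μ(2) · d(74/2) = -1 · 2 = -2
  d = 37: μ(37) · d(74/37) = -1 · 2 = -2
  d = 74: μ(74) · d(74/74) = 1 · 1 = 1
Summing: (μ * d)(74) = 4 + -2 + -2 + 1 = 1.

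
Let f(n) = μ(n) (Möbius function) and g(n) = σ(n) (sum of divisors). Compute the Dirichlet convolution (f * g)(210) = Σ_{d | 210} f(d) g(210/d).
(μ * σ)(210) = 210

Divisors of 210: [1, 2, 3, 5, 6, 7, 10, 14, 15, 21, 30, 35, 42, 70, 105, 210]. For each d | 210:
  d = 1: μ(1) · σ(210/1) = 1 · 576 = 576
  d = 2: μ(2) · σ(210/2) = -1 · 192 = -192
  d = 3: μ(3) · σ(210/3) = -1 · 144 = -144
  d = 5: μ(5) · σ(210/5) = -1 · 96 = -96
  d = 6: μ(6) · σ(210/6) = 1 · 48 = 48
  d = 7: μ(7) · σ(210/7) = -1 · 72 = -72
  d = 10: μ(10) · σ(210/10) = 1 · 32 = 32
  d = 14: μ(14) · σ(210/14) = 1 · 24 = 24
  d = 15: μ(15) · σ(210/15) = 1 · 24 = 24
  d = 21: μ(21) · σ(210/21) = 1 · 18 = 18
  d = 30: μ(30) · σ(210/30) = -1 · 8 = -8
  d = 35: μ(35) · σ(210/35) = 1 · 12 = 12
  d = 42: μ(42) · σ(210/42) = -1 · 6 = -6
  d = 70: μ(70) · σ(210/70) = -1 · 4 = -4
  d = 105: μ(105) · σ(210/105) = -1 · 3 = -3
  d = 210: μ(210) · σ(210/210) = 1 · 1 = 1
Summing: (μ * σ)(210) = 576 + -192 + -144 + -96 + 48 + -72 + 32 + 24 + 24 + 18 + -8 + 12 + -6 + -4 + -3 + 1 = 210.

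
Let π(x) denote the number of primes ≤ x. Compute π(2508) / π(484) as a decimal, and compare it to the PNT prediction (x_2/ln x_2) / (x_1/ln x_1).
π(2508)/π(484) = 368/92 ≈ 4.0000;  PNT prediction ≈ 4.0927.

π(484) = 92 and π(2508) = 368, so π(2508)/π(484) ≈ 4.0000. The PNT-predicted ratio is (2508/ln(2508)) / (484/ln(484)) ≈ 4.0927. The two agree to within a few percent, as expected.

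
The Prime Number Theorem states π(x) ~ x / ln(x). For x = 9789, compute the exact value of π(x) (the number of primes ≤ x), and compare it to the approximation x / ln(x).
π(9789) = 1207;  x/ln(x) ≈ 1065.29;  relative error ≈ 11.74%.

Directly count primes up to 9789: π(9789) = 1207. The PNT approximation gives 9789/ln(9789) ≈ 9789/9.18901 ≈ 1065.29. Relative error (π(x) − x/ln(x)) / π(x) ≈ 11.74%; the approximation is known to undercount slightly (Li(x) is a better estimate).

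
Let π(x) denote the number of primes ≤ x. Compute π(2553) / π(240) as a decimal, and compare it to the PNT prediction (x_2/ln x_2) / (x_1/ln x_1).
π(2553)/π(240) = 374/52 ≈ 7.1923;  PNT prediction ≈ 7.4315.

π(240) = 52 and π(2553) = 374, so π(2553)/π(240) ≈ 7.1923. The PNT-predicted ratio is (2553/ln(2553)) / (240/ln(240)) ≈ 7.4315. The two agree to within a few percent, as expected.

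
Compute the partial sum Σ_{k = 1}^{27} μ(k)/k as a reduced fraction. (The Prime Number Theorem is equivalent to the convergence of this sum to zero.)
Σ μ(k)/k = 4165258/111546435

Values of μ(k) for 1 ≤ k ≤ 27: μ(1) = 1, μ(2) = -1, μ(3) = -1, μ(5) = -1, μ(6) = 1, μ(7) = -1, μ(10) = 1, μ(11) = -1, μ(13) = -1, μ(14) = 1, μ(15) = 1, μ(17) = -1, μ(19) = -1, μ(21) = 1, μ(22) = 1, μ(23) = -1, μ(26) = 1, with μ = 0 on non-squarefree integers. Summing μ(k)/k for k where μ(k) ≠ 0 gives 4165258/111546435 ≈ 0.0373. (PNT ⟺ this sum → 0 as n → ∞.)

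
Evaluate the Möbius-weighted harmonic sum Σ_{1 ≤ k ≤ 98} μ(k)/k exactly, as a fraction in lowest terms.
Σ μ(k)/k = 11962644395524974654034383169459538/384261327324253070792183691221959345

Values of μ(k) for 1 ≤ k ≤ 98: μ(1) = 1, μ(2) = -1, μ(3) = -1, μ(5) = -1, μ(6) = 1, μ(7) = -1, μ(10) = 1, μ(11) = -1, μ(13) = -1, μ(14) = 1, μ(15) = 1, μ(17) = -1, μ(19) = -1, μ(21) = 1, μ(22) = 1, μ(23) = -1, μ(26) = 1, μ(29) = -1, μ(30) = -1, μ(31) = -1, μ(33) = 1, μ(34) = 1, μ(35) = 1, μ(37) = -1, μ(38) = 1, μ(39) = 1, μ(41) = -1, μ(42) = -1, μ(43) = -1, μ(46) = 1, μ(47) = -1, μ(51) = 1, μ(53) = -1, μ(55) = 1, μ(57) = 1, μ(58) = 1, μ(59) = -1, μ(61) = -1, μ(62) = 1, μ(65) = 1, μ(66) = -1, μ(67) = -1, μ(69) = 1, μ(70) = -1, μ(71) = -1, μ(73) = -1, μ(74) = 1, μ(77) = 1, μ(78) = -1, μ(79) = -1, μ(82) = 1, μ(83) = -1, μ(85) = 1, μ(86) = 1, μ(87) = 1, μ(89) = -1, μ(91) = 1, μ(93) = 1, μ(94) = 1, μ(95) = 1, μ(97) = -1, with μ = 0 on non-squarefree integers. Summing μ(k)/k for k where μ(k) ≠ 0 gives 11962644395524974654034383169459538/384261327324253070792183691221959345 ≈ 0.0311. (PNT ⟺ this sum → 0 as n → ∞.)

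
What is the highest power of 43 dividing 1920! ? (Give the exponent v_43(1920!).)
v_43(1920!) = 45

Legendre's formula: v_p(n!) = Σ_{k ≥ 1} ⌊n / p^k⌋. For p = 43, n = 1920, the terms are:
  ⌊1920/43^1⌋ = ⌊1920/43⌋ = 44
  ⌊1920/43^2⌋ = ⌊1920/1849⌋ = 1
(the next term ⌊1920/43^3⌋ = 0, terminating the sum). Summing: v_43(1920!) = 44 + 1 = 45.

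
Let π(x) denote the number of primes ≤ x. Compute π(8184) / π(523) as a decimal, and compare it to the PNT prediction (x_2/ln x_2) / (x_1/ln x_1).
π(8184)/π(523) = 1027/99 ≈ 10.3737;  PNT prediction ≈ 10.8715.

π(523) = 99 and π(8184) = 1027, so π(8184)/π(523) ≈ 10.3737. The PNT-predicted ratio is (8184/ln(8184)) / (523/ln(523)) ≈ 10.8715. The two agree to within a few percent, as expected.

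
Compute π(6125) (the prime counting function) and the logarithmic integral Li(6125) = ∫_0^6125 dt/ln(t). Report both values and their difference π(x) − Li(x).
π(6125) = 798;  Li(6125) ≈ 814.77;  π(x) − Li(x) ≈ -16.77.

Direct count of primes ≤ 6125 gives π(6125) = 798. Numerical evaluation of the logarithmic integral gives Li(6125) ≈ 814.77. The difference π(x) − Li(x) ≈ -16.77 is typically negative for small/moderate x (Li(x) overestimates), though Littlewood's theorem shows this sign changes infinitely often.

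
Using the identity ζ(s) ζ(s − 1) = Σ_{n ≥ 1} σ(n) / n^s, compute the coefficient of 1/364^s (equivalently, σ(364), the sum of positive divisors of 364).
σ(364) = 784

In the product (Σ m^0/m^s)(Σ k / k^s) = Σ (Σ_{d | n} d) / n^s, the coefficient of 1/n^s is σ(n) = Σ_{d | n} d. For n = 364, divisors are [1, 2, 4, 7, 13, 14, 26, 28, 52, 91, 182, 364]; summing: σ(364) = 784.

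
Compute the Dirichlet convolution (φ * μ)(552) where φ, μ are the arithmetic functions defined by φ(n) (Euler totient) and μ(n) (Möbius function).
(φ * μ)(552) = 42

Divisors of 552: [1, 2, 3, 4, 6, 8, 12, 23, 24, 46, 69, 92, 138, 184, 276, 552]. For each d | 552:
  d = 1: φ(1) · μ(552/1) = 1 · 0 = 0
  d = 2: φ(2) · μ(552/2) = 1 · 0 = 0
  d = 3: φ(3) · μ(552/3) = 2 · 0 = 0
  d = 4: φ(4) · μ(552/4) = 2 · -1 = -2
  d = 6: φ(6) · μ(552/6) = 2 · 0 = 0
  d = 8: φ(8) · μ(552/8) = 4 · 1 = 4
  d = 12: φ(12) · μ(552/12) = 4 · 1 = 4
  d = 23: φ(23) · μ(552/23) = 22 · 0 = 0
  d = 24: φ(24) · μ(552/24) = 8 · -1 = -8
  d = 46: φ(46) · μ(552/46) = 22 · 0 = 0
  d = 69: φ(69) · μ(552/69) = 44 · 0 = 0
  d = 92: φ(92) · μ(552/92) = 44 · 1 = 44
  d = 138: φ(138) · μ(552/138) = 44 · 0 = 0
  d = 184: φ(184) · μ(552/184) = 88 · -1 = -88
  d = 276: φ(276) · μ(552/276) = 88 · -1 = -88
  d = 552: φ(552) · μ(552/552) = 176 · 1 = 176
Summing: (φ * μ)(552) = 0 + 0 + 0 + -2 + 0 + 4 + 4 + 0 + -8 + 0 + 0 + 44 + 0 + -88 + -88 + 176 = 42.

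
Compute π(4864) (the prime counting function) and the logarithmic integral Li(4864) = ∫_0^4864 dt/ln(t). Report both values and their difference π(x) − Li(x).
π(4864) = 651;  Li(4864) ≈ 668.29;  π(x) − Li(x) ≈ -17.29.

Direct count of primes ≤ 4864 gives π(4864) = 651. Numerical evaluation of the logarithmic integral gives Li(4864) ≈ 668.29. The difference π(x) − Li(x) ≈ -17.29 is typically negative for small/moderate x (Li(x) overestimates), though Littlewood's theorem shows this sign changes infinitely often.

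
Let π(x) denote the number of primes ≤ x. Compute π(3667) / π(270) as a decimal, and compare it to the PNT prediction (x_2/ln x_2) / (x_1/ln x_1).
π(3667)/π(270) = 511/57 ≈ 8.9649;  PNT prediction ≈ 9.2645.

π(270) = 57 and π(3667) = 511, so π(3667)/π(270) ≈ 8.9649. The PNT-predicted ratio is (3667/ln(3667)) / (270/ln(270)) ≈ 9.2645. The two agree to within a few percent, as expected.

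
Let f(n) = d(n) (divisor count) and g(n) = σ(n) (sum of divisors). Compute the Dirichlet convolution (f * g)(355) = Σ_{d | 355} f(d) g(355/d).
(d * σ)(355) = 592

Divisors of 355: [1, 5, 71, 355]. For each d | 355:
  d = 1: d(1) · σ(355/1) = 1 · 432 = 432
  d = 5: d(5) · σ(355/5) = 2 · 72 = 144
  d = 71: d(71) · σ(355/71) = 2 · 6 = 12
  d = 355: d(355) · σ(355/355) = 4 · 1 = 4
Summing: (d * σ)(355) = 432 + 144 + 12 + 4 = 592.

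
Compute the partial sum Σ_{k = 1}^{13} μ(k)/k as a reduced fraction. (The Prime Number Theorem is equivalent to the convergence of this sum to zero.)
Σ μ(k)/k = -2323/30030

Values of μ(k) for 1 ≤ k ≤ 13: μ(1) = 1, μ(2) = -1, μ(3) = -1, μ(5) = -1, μ(6) = 1, μ(7) = -1, μ(10) = 1, μ(11) = -1, μ(13) = -1, with μ = 0 on non-squarefree integers. Summing μ(k)/k for k where μ(k) ≠ 0 gives -2323/30030 ≈ -0.0774. (PNT ⟺ this sum → 0 as n → ∞.)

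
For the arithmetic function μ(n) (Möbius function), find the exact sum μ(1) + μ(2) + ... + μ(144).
Σ_{n ≤ 144} μ(n) = -1

Compute μ(n) for each 1 ≤ n ≤ 144: μ(1) = 1, μ(2) = -1, μ(3) = -1, μ(4) = 0, μ(5) = -1, μ(6) = 1, μ(7) = -1, μ(8) = 0, μ(9) = 0, μ(10) = 1, μ(11) = -1, μ(12) = 0, μ(13) = -1, μ(14) = 1, μ(15) = 1, μ(16) = 0, μ(17) = -1, μ(18) = 0, μ(19) = -1, μ(20) = 0, μ(21) = 1, μ(22) = 1, μ(23) = -1, μ(24) = 0, μ(25) = 0, μ(26) = 1, μ(27) = 0, μ(28) = 0, μ(29) = -1, μ(30) = -1, μ(31) = -1, μ(32) = 0, μ(33) = 1, μ(34) = 1, μ(35) = 1, μ(36) = 0, μ(37) = -1, μ(38) = 1, μ(39) = 1, μ(40) = 0, μ(41) = -1, μ(42) = -1, μ(43) = -1, μ(44) = 0, μ(45) = 0, μ(46) = 1, μ(47) = -1, μ(48) = 0, μ(49) = 0, μ(50) = 0, μ(51) = 1, μ(52) = 0, μ(53) = -1, μ(54) = 0, μ(55) = 1, μ(56) = 0, μ(57) = 1, μ(58) = 1, μ(59) = -1, μ(60) = 0, μ(61) = -1, μ(62) = 1, μ(63) = 0, μ(64) = 0, μ(65) = 1, μ(66) = -1, μ(67) = -1, μ(68) = 0, μ(69) = 1, μ(70) = -1, μ(71) = -1, μ(72) = 0, μ(73) = -1, μ(74) = 1, μ(75) = 0, μ(76) = 0, μ(77) = 1, μ(78) = -1, μ(79) = -1, μ(80) = 0, μ(81) = 0, μ(82) = 1, μ(83) = -1, μ(84) = 0, μ(85) = 1, μ(86) = 1, μ(87) = 1, μ(88) = 0, μ(89) = -1, μ(90) = 0, μ(91) = 1, μ(92) = 0, μ(93) = 1, μ(94) = 1, μ(95) = 1, μ(96) = 0, μ(97) = -1, μ(98) = 0, μ(99) = 0, μ(100) = 0, μ(101) = -1, μ(102) = -1, μ(103) = -1, μ(104) = 0, μ(105) = -1, μ(106) = 1, μ(107) = -1, μ(108) = 0, μ(109) = -1, μ(110) = -1, μ(111) = 1, μ(112) = 0, μ(113) = -1, μ(114) = -1, μ(115) = 1, μ(116) = 0, μ(117) = 0, μ(118) = 1, μ(119) = 1, μ(120) = 0, μ(121) = 0, μ(122) = 1, μ(123) = 1, μ(124) = 0, μ(125) = 0, μ(126) = 0, μ(127) = -1, μ(128) = 0, μ(129) = 1, μ(130) = -1, μ(131) = -1, μ(132) = 0, μ(133) = 1, μ(134) = 1, μ(135) = 0, μ(136) = 0, μ(137) = -1, μ(138) = -1, μ(139) = -1, μ(140) = 0, μ(141) = 1, μ(142) = 1, μ(143) = 1, μ(144) = 0. Summing all 144 values: -1. (Mertens function M(x) = Σ_{n ≤ x} μ(n); on average M(x) should be small (PNT ⟺ M(x) = o(x)).)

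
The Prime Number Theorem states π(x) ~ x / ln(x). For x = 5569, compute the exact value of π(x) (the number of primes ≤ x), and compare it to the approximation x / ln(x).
π(5569) = 735;  x/ln(x) ≈ 645.68;  relative error ≈ 12.15%.

Directly count primes up to 5569: π(5569) = 735. The PNT approximation gives 5569/ln(5569) ≈ 5569/8.62497 ≈ 645.68. Relative error (π(x) − x/ln(x)) / π(x) ≈ 12.15%; the approximation is known to undercount slightly (Li(x) is a better estimate).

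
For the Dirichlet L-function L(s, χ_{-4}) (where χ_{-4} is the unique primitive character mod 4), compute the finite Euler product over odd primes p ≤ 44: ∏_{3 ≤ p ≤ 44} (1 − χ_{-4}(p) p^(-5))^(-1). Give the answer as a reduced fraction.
∏ = 32740559305695385712389870979185370874149053476477367448414215/32866839245274949258617282425703153368289421339680491851218944

The odd primes p ≤ 44 are [3, 5, 7, 11, 13, 17, 19, 23, 29, 31, 37, 41, 43]. For each, χ(p) = 1 if p ≡ 1 mod 4, χ(p) = −1 if p ≡ 3 mod 4. Taking (1 − χ(p)/p^5)^(-1) = p^5/(p^5 − χ(p)): (1 − (-1)/3^5)^(-1) · (1 − (1)/5^5)^(-1) · (1 − (-1)/7^5)^(-1) · (1 − (-1)/11^5)^(-1) · (1 − (1)/13^5)^(-1) · (1 − (1)/17^5)^(-1) · (1 − (-1)/19^5)^(-1) · (1 − (-1)/23^5)^(-1) · (1 − (1)/29^5)^(-1) · (1 − (-1)/31^5)^(-1) · (1 − (1)/37^5)^(-1) · (1 − (1)/41^5)^(-1) · (1 − (-1)/43^5)^(-1) = 32740559305695385712389870979185370874149053476477367448414215/32866839245274949258617282425703153368289421339680491851218944.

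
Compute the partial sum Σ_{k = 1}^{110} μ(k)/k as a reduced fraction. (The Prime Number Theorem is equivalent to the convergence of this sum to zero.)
Σ μ(k)/k = -346111831248675463001253659043942735029097/13320714134183568389441721993907990936904630

Values of μ(k) for 1 ≤ k ≤ 110: μ(1) = 1, μ(2) = -1, μ(3) = -1, μ(5) = -1, μ(6) = 1, μ(7) = -1, μ(10) = 1, μ(11) = -1, μ(13) = -1, μ(14) = 1, μ(15) = 1, μ(17) = -1, μ(19) = -1, μ(21) = 1, μ(22) = 1, μ(23) = -1, μ(26) = 1, μ(29) = -1, μ(30) = -1, μ(31) = -1, μ(33) = 1, μ(34) = 1, μ(35) = 1, μ(37) = -1, μ(38) = 1, μ(39) = 1, μ(41) = -1, μ(42) = -1, μ(43) = -1, μ(46) = 1, μ(47) = -1, μ(51) = 1, μ(53) = -1, μ(55) = 1, μ(57) = 1, μ(58) = 1, μ(59) = -1, μ(61) = -1, μ(62) = 1, μ(65) = 1, μ(66) = -1, μ(67) = -1, μ(69) = 1, μ(70) = -1, μ(71) = -1, μ(73) = -1, μ(74) = 1, μ(77) = 1, μ(78) = -1, μ(79) = -1, μ(82) = 1, μ(83) = -1, μ(85) = 1, μ(86) = 1, μ(87) = 1, μ(89) = -1, μ(91) = 1, μ(93) = 1, μ(94) = 1, μ(95) = 1, μ(97) = -1, μ(101) = -1, μ(102) = -1, μ(103) = -1, μ(105) = -1, μ(106) = 1, μ(107) = -1, μ(109) = -1, μ(110) = -1, with μ = 0 on non-squarefree integers. Summing μ(k)/k for k where μ(k) ≠ 0 gives -346111831248675463001253659043942735029097/13320714134183568389441721993907990936904630 ≈ -0.0260. (PNT ⟺ this sum → 0 as n → ∞.)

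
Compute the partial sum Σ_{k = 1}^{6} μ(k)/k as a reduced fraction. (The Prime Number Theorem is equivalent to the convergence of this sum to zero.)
Σ μ(k)/k = 2/15

Values of μ(k) for 1 ≤ k ≤ 6: μ(1) = 1, μ(2) = -1, μ(3) = -1, μ(5) = -1, μ(6) = 1, with μ = 0 on non-squarefree integers. Summing μ(k)/k for k where μ(k) ≠ 0 gives 2/15 ≈ 0.1333. (PNT ⟺ this sum → 0 as n → ∞.)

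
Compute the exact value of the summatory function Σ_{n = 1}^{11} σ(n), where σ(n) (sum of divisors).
Σ_{n ≤ 11} σ(n) = 99

Compute σ(n) for each 1 ≤ n ≤ 11: σ(1) = 1, σ(2) = 3, σ(3) = 4, σ(4) = 7, σ(5) = 6, σ(6) = 12, σ(7) = 8, σ(8) = 15, σ(9) = 13, σ(10) = 18, σ(11) = 12. Summing all 11 values: 99. (Average order: Σ_{n ≤ x} σ(n) ~ (π²/12) x². For x = 11, (π²/12)·11² ≈ 99.52.)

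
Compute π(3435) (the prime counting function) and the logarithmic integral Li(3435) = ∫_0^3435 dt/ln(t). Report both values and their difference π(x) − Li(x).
π(3435) = 481;  Li(3435) ≈ 496.63;  π(x) − Li(x) ≈ -15.63.

Direct count of primes ≤ 3435 gives π(3435) = 481. Numerical evaluation of the logarithmic integral gives Li(3435) ≈ 496.63. The difference π(x) − Li(x) ≈ -15.63 is typically negative for small/moderate x (Li(x) overestimates), though Littlewood's theorem shows this sign changes infinitely often.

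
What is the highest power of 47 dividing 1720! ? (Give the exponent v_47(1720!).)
v_47(1720!) = 36

Legendre's formula: v_p(n!) = Σ_{k ≥ 1} ⌊n / p^k⌋. For p = 47, n = 1720, the terms are:
  ⌊1720/47^1⌋ = ⌊1720/47⌋ = 36
(the next term ⌊1720/47^2⌋ = 0, terminating the sum). Summing: v_47(1720!) = 36 = 36.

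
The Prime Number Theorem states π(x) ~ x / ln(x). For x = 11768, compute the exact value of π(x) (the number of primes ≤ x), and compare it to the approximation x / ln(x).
π(11768) = 1409;  x/ln(x) ≈ 1255.50;  relative error ≈ 10.89%.

Directly count primes up to 11768: π(11768) = 1409. The PNT approximation gives 11768/ln(11768) ≈ 11768/9.37314 ≈ 1255.50. Relative error (π(x) − x/ln(x)) / π(x) ≈ 10.89%; the approximation is known to undercount slightly (Li(x) is a better estimate).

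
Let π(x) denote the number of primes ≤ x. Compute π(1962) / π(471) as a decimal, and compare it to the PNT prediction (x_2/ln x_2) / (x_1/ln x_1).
π(1962)/π(471) = 297/91 ≈ 3.2637;  PNT prediction ≈ 3.3816.

π(471) = 91 and π(1962) = 297, so π(1962)/π(471) ≈ 3.2637. The PNT-predicted ratio is (1962/ln(1962)) / (471/ln(471)) ≈ 3.3816. The two agree to within a few percent, as expected.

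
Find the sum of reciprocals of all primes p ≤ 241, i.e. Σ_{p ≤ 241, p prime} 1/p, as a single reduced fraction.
Σ 1/p = 506873196134241441348690763593294873492730445394823722837469097176314709804649267964680634478659521/256041159035492609053110100510385311995538591998443060216114576417920917800321526504084465112487730

π(241) = 53, so the primes ≤ 241 are [2, 3, 5, 7, 11, 13, 17, 19, 23, 29, 31, 37, 41, 43, 47, 53, 59, 61, 67, 71, 73, 79, 83, 89, 97, 101, 103, 107, 109, 113, 127, 131, 137, 139, 149, 151, 157, 163, 167, 173, 179, 181, 191, 193, 197, 199, 211, 223, 227, 229, 233, 239, 241]. Summing 1/p over these primes: 506873196134241441348690763593294873492730445394823722837469097176314709804649267964680634478659521/256041159035492609053110100510385311995538591998443060216114576417920917800321526504084465112487730 ≈ 1.9797. Mertens estimate ln ln(241) + 0.2615 ≈ 1.9635.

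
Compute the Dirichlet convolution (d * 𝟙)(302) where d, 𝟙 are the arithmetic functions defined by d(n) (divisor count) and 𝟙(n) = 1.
(d * 𝟙)(302) = 9

Divisors of 302: [1, 2, 151, 302]. For each d | 302:
  d = 1: d(1) · 𝟙(302/1) = 1 · 1 = 1
  d = 2: d(2) · 𝟙(302/2) = 2 · 1 = 2
  d = 151: d(151) · 𝟙(302/151) = 2 · 1 = 2
  d = 302: d(302) · 𝟙(302/302) = 4 · 1 = 4
Summing: (d * 𝟙)(302) = 1 + 2 + 2 + 4 = 9.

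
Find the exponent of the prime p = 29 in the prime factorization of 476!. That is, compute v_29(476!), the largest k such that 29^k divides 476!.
v_29(476!) = 16

Legendre's formula: v_p(n!) = Σ_{k ≥ 1} ⌊n / p^k⌋. For p = 29, n = 476, the terms are:
  ⌊476/29^1⌋ = ⌊476/29⌋ = 16
(the next term ⌊476/29^2⌋ = 0, terminating the sum). Summing: v_29(476!) = 16 = 16.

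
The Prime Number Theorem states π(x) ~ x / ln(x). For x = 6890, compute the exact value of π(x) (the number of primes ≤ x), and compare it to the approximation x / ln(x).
π(6890) = 886;  x/ln(x) ≈ 779.60;  relative error ≈ 12.01%.

Directly count primes up to 6890: π(6890) = 886. The PNT approximation gives 6890/ln(6890) ≈ 6890/8.83783 ≈ 779.60. Relative error (π(x) − x/ln(x)) / π(x) ≈ 12.01%; the approximation is known to undercount slightly (Li(x) is a better estimate).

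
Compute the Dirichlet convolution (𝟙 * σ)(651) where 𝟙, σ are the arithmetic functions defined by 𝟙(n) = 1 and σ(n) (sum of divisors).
(𝟙 * σ)(651) = 1485

Divisors of 651: [1, 3, 7, 21, 31, 93, 217, 651]. For each d | 651:
  d = 1: 𝟙(1) · σ(651/1) = 1 · 1024 = 1024
  d = 3: 𝟙(3) · σ(651/3) = 1 · 256 = 256
  d = 7: 𝟙(7) · σ(651/7) = 1 · 128 = 128
  d = 21: 𝟙(21) · σ(651/21) = 1 · 32 = 32
  d = 31: 𝟙(31) · σ(651/31) = 1 · 32 = 32
  d = 93: 𝟙(93) · σ(651/93) = 1 · 8 = 8
  d = 217: 𝟙(217) · σ(651/217) = 1 · 4 = 4
  d = 651: 𝟙(651) · σ(651/651) = 1 · 1 = 1
Summing: (𝟙 * σ)(651) = 1024 + 256 + 128 + 32 + 32 + 8 + 4 + 1 = 1485.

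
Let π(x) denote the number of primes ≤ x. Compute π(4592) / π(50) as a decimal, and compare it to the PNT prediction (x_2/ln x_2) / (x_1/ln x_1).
π(4592)/π(50) = 621/15 ≈ 41.4000;  PNT prediction ≈ 42.6088.

π(50) = 15 and π(4592) = 621, so π(4592)/π(50) ≈ 41.4000. The PNT-predicted ratio is (4592/ln(4592)) / (50/ln(50)) ≈ 42.6088. The two agree to within a few percent, as expected.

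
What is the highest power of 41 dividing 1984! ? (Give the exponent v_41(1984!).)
v_41(1984!) = 49

Legendre's formula: v_p(n!) = Σ_{k ≥ 1} ⌊n / p^k⌋. For p = 41, n = 1984, the terms are:
  ⌊1984/41^1⌋ = ⌊1984/41⌋ = 48
  ⌊1984/41^2⌋ = ⌊1984/1681⌋ = 1
(the next term ⌊1984/41^3⌋ = 0, terminating the sum). Summing: v_41(1984!) = 48 + 1 = 49.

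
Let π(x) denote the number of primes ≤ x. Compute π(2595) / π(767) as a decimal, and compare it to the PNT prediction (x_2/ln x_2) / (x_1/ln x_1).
π(2595)/π(767) = 378/135 ≈ 2.8000;  PNT prediction ≈ 2.8587.

π(767) = 135 and π(2595) = 378, so π(2595)/π(767) ≈ 2.8000. The PNT-predicted ratio is (2595/ln(2595)) / (767/ln(767)) ≈ 2.8587. The two agree to within a few percent, as expected.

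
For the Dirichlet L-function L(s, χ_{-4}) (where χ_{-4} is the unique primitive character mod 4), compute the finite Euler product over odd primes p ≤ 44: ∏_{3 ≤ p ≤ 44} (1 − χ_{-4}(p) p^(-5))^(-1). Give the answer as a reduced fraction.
∏ = 32740559305695385712389870979185370874149053476477367448414215/32866839245274949258617282425703153368289421339680491851218944

The odd primes p ≤ 44 are [3, 5, 7, 11, 13, 17, 19, 23, 29, 31, 37, 41, 43]. For each, χ(p) = 1 if p ≡ 1 mod 4, χ(p) = −1 if p ≡ 3 mod 4. Taking (1 − χ(p)/p^5)^(-1) = p^5/(p^5 − χ(p)): (1 − (-1)/3^5)^(-1) · (1 − (1)/5^5)^(-1) · (1 − (-1)/7^5)^(-1) · (1 − (-1)/11^5)^(-1) · (1 − (1)/13^5)^(-1) · (1 − (1)/17^5)^(-1) · (1 − (-1)/19^5)^(-1) · (1 − (-1)/23^5)^(-1) · (1 − (1)/29^5)^(-1) · (1 − (-1)/31^5)^(-1) · (1 − (1)/37^5)^(-1) · (1 − (1)/41^5)^(-1) · (1 − (-1)/43^5)^(-1) = 32740559305695385712389870979185370874149053476477367448414215/32866839245274949258617282425703153368289421339680491851218944.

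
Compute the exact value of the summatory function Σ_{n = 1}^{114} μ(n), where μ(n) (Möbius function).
Σ_{n ≤ 114} μ(n) = -6

Compute μ(n) for each 1 ≤ n ≤ 114: μ(1) = 1, μ(2) = -1, μ(3) = -1, μ(4) = 0, μ(5) = -1, μ(6) = 1, μ(7) = -1, μ(8) = 0, μ(9) = 0, μ(10) = 1, μ(11) = -1, μ(12) = 0, μ(13) = -1, μ(14) = 1, μ(15) = 1, μ(16) = 0, μ(17) = -1, μ(18) = 0, μ(19) = -1, μ(20) = 0, μ(21) = 1, μ(22) = 1, μ(23) = -1, μ(24) = 0, μ(25) = 0, μ(26) = 1, μ(27) = 0, μ(28) = 0, μ(29) = -1, μ(30) = -1, μ(31) = -1, μ(32) = 0, μ(33) = 1, μ(34) = 1, μ(35) = 1, μ(36) = 0, μ(37) = -1, μ(38) = 1, μ(39) = 1, μ(40) = 0, μ(41) = -1, μ(42) = -1, μ(43) = -1, μ(44) = 0, μ(45) = 0, μ(46) = 1, μ(47) = -1, μ(48) = 0, μ(49) = 0, μ(50) = 0, μ(51) = 1, μ(52) = 0, μ(53) = -1, μ(54) = 0, μ(55) = 1, μ(56) = 0, μ(57) = 1, μ(58) = 1, μ(59) = -1, μ(60) = 0, μ(61) = -1, μ(62) = 1, μ(63) = 0, μ(64) = 0, μ(65) = 1, μ(66) = -1, μ(67) = -1, μ(68) = 0, μ(69) = 1, μ(70) = -1, μ(71) = -1, μ(72) = 0, μ(73) = -1, μ(74) = 1, μ(75) = 0, μ(76) = 0, μ(77) = 1, μ(78) = -1, μ(79) = -1, μ(80) = 0, μ(81) = 0, μ(82) = 1, μ(83) = -1, μ(84) = 0, μ(85) = 1, μ(86) = 1, μ(87) = 1, μ(88) = 0, μ(89) = -1, μ(90) = 0, μ(91) = 1, μ(92) = 0, μ(93) = 1, μ(94) = 1, μ(95) = 1, μ(96) = 0, μ(97) = -1, μ(98) = 0, μ(99) = 0, μ(100) = 0, μ(101) = -1, μ(102) = -1, μ(103) = -1, μ(104) = 0, μ(105) = -1, μ(106) = 1, μ(107) = -1, μ(108) = 0, μ(109) = -1, μ(110) = -1, μ(111) = 1, μ(112) = 0, μ(113) = -1, μ(114) = -1. Summing all 114 values: -6. (Mertens function M(x) = Σ_{n ≤ x} μ(n); on average M(x) should be small (PNT ⟺ M(x) = o(x)).)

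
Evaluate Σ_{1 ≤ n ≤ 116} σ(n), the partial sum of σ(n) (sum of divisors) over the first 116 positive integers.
Σ_{n ≤ 116} σ(n) = 11107

Compute σ(n) for each 1 ≤ n ≤ 116: σ(1) = 1, σ(2) = 3, σ(3) = 4, σ(4) = 7, σ(5) = 6, σ(6) = 12, σ(7) = 8, σ(8) = 15, σ(9) = 13, σ(10) = 18, σ(11) = 12, σ(12) = 28, σ(13) = 14, σ(14) = 24, σ(15) = 24, σ(16) = 31, σ(17) = 18, σ(18) = 39, σ(19) = 20, σ(20) = 42, σ(21) = 32, σ(22) = 36, σ(23) = 24, σ(24) = 60, σ(25) = 31, σ(26) = 42, σ(27) = 40, σ(28) = 56, σ(29) = 30, σ(30) = 72, σ(31) = 32, σ(32) = 63, σ(33) = 48, σ(34) = 54, σ(35) = 48, σ(36) = 91, σ(37) = 38, σ(38) = 60, σ(39) = 56, σ(40) = 90, σ(41) = 42, σ(42) = 96, σ(43) = 44, σ(44) = 84, σ(45) = 78, σ(46) = 72, σ(47) = 48, σ(48) = 124, σ(49) = 57, σ(50) = 93, σ(51) = 72, σ(52) = 98, σ(53) = 54, σ(54) = 120, σ(55) = 72, σ(56) = 120, σ(57) = 80, σ(58) = 90, σ(59) = 60, σ(60) = 168, σ(61) = 62, σ(62) = 96, σ(63) = 104, σ(64) = 127, σ(65) = 84, σ(66) = 144, σ(67) = 68, σ(68) = 126, σ(69) = 96, σ(70) = 144, σ(71) = 72, σ(72) = 195, σ(73) = 74, σ(74) = 114, σ(75) = 124, σ(76) = 140, σ(77) = 96, σ(78) = 168, σ(79) = 80, σ(80) = 186, σ(81) = 121, σ(82) = 126, σ(83) = 84, σ(84) = 224, σ(85) = 108, σ(86) = 132, σ(87) = 120, σ(88) = 180, σ(89) = 90, σ(90) = 234, σ(91) = 112, σ(92) = 168, σ(93) = 128, σ(94) = 144, σ(95) = 120, σ(96) = 252, σ(97) = 98, σ(98) = 171, σ(99) = 156, σ(100) = 217, σ(101) = 102, σ(102) = 216, σ(103) = 104, σ(104) = 210, σ(105) = 192, σ(106) = 162, σ(107) = 108, σ(108) = 280, σ(109) = 110, σ(110) = 216, σ(111) = 152, σ(112) = 248, σ(113) = 114, σ(114) = 240, σ(115) = 144, σ(116) = 210. Summing all 116 values: 11107. (Average order: Σ_{n ≤ x} σ(n) ~ (π²/12) x². For x = 116, (π²/12)·116² ≈ 11067.12.)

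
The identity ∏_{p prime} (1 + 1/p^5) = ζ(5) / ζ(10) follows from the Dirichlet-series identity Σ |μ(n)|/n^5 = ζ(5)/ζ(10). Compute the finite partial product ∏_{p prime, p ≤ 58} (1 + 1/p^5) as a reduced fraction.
∏ = 32347597211284988160480267437380591091977322089812731895007080802055947812864/31226639806314720763085693561071542877365250131832357293968847568717289128655

The primes p ≤ 58 are [2, 3, 5, 7, 11, 13, 17, 19, 23, 29, 31, 37, 41, 43, 47, 53]. For each, (1 + 1/p^5) = (p^5 + 1)/p^5. Multiplying these fractions over p ∈ [2, 3, 5, 7, 11, 13, 17, 19, 23, 29, 31, 37, 41, 43, 47, 53] gives 32347597211284988160480267437380591091977322089812731895007080802055947812864/31226639806314720763085693561071542877365250131832357293968847568717289128655. (In the limit P → ∞ this tends to ζ(5)/ζ(10).)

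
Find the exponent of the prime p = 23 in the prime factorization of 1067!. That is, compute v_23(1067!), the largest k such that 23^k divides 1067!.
v_23(1067!) = 48

Legendre's formula: v_p(n!) = Σ_{k ≥ 1} ⌊n / p^k⌋. For p = 23, n = 1067, the terms are:
  ⌊1067/23^1⌋ = ⌊1067/23⌋ = 46
  ⌊1067/23^2⌋ = ⌊1067/529⌋ = 2
(the next term ⌊1067/23^3⌋ = 0, terminating the sum). Summing: v_23(1067!) = 46 + 2 = 48.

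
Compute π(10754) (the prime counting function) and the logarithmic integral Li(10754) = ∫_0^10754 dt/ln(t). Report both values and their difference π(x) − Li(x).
π(10754) = 1311;  Li(10754) ≈ 1327.68;  π(x) − Li(x) ≈ -16.68.

Direct count of primes ≤ 10754 gives π(10754) = 1311. Numerical evaluation of the logarithmic integral gives Li(10754) ≈ 1327.68. The difference π(x) − Li(x) ≈ -16.68 is typically negative for small/moderate x (Li(x) overestimates), though Littlewood's theorem shows this sign changes infinitely often.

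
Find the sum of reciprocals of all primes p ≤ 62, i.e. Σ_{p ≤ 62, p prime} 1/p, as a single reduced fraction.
Σ 1/p = 201015517717077830328949/117288381359406970983270

π(62) = 18, so the primes ≤ 62 are [2, 3, 5, 7, 11, 13, 17, 19, 23, 29, 31, 37, 41, 43, 47, 53, 59, 61]. Summing 1/p over these primes: 201015517717077830328949/117288381359406970983270 ≈ 1.7139. Mertens estimate ln ln(62) + 0.2615 ≈ 1.6791.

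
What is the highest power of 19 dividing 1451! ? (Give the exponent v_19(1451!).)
v_19(1451!) = 80

Legendre's formula: v_p(n!) = Σ_{k ≥ 1} ⌊n / p^k⌋. For p = 19, n = 1451, the terms are:
  ⌊1451/19^1⌋ = ⌊1451/19⌋ = 76
  ⌊1451/19^2⌋ = ⌊1451/361⌋ = 4
(the next term ⌊1451/19^3⌋ = 0, terminating the sum). Summing: v_19(1451!) = 76 + 4 = 80.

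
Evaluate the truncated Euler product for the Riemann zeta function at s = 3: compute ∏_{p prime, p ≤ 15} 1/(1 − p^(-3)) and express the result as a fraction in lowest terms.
∏ = 39364325/32767248

The primes p ≤ 15 are [2, 3, 5, 7, 11, 13]. For each prime, (1 − 1/p^3)^(-1) = p^3 / (p^3 − 1). The product is (1 − 1/2^3)^(-1), (1 − 1/3^3)^(-1), (1 − 1/5^3)^(-1), (1 − 1/7^3)^(-1), (1 − 1/11^3)^(-1), (1 − 1/13^3)^(-1) = ∏ p^3 / (p^3 − 1) = 39364325/32767248.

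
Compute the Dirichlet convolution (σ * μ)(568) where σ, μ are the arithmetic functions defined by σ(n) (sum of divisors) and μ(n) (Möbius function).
(σ * μ)(568) = 568

Divisors of 568: [1, 2, 4, 8, 71, 142, 284, 568]. For each d | 568:
  d = 1: σ(1) · μ(568/1) = 1 · 0 = 0
  d = 2: σ(2) · μ(568/2) = 3 · 0 = 0
  d = 4: σ(4) · μ(568/4) = 7 · 1 = 7
  d = 8: σ(8) · μ(568/8) = 15 · -1 = -15
  d = 71: σ(71) · μ(568/71) = 72 · 0 = 0
  d = 142: σ(142) · μ(568/142) = 216 · 0 = 0
  d = 284: σ(284) · μ(568/284) = 504 · -1 = -504
  d = 568: σ(568) · μ(568/568) = 1080 · 1 = 1080
Summing: (σ * μ)(568) = 0 + 0 + 7 + -15 + 0 + 0 + -504 + 1080 = 568.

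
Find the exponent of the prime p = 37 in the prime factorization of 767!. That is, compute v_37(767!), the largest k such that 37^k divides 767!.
v_37(767!) = 20

Legendre's formula: v_p(n!) = Σ_{k ≥ 1} ⌊n / p^k⌋. For p = 37, n = 767, the terms are:
  ⌊767/37^1⌋ = ⌊767/37⌋ = 20
(the next term ⌊767/37^2⌋ = 0, terminating the sum). Summing: v_37(767!) = 20 = 20.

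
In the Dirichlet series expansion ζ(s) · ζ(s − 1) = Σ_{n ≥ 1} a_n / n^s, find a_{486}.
σ(486) = 1092

In the product (Σ m^0/m^s)(Σ k / k^s) = Σ (Σ_{d | n} d) / n^s, the coefficient of 1/n^s is σ(n) = Σ_{d | n} d. For n = 486, divisors are [1, 2, 3, 6, 9, 18, 27, 54, 81, 162, 243, 486]; summing: σ(486) = 1092.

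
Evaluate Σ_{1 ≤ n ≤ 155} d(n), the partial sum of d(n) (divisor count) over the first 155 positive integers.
Σ_{n ≤ 155} d(n) = 808

Compute d(n) for each 1 ≤ n ≤ 155: d(1) = 1, d(2) = 2, d(3) = 2, d(4) = 3, d(5) = 2, d(6) = 4, d(7) = 2, d(8) = 4, d(9) = 3, d(10) = 4, d(11) = 2, d(12) = 6, d(13) = 2, d(14) = 4, d(15) = 4, d(16) = 5, d(17) = 2, d(18) = 6, d(19) = 2, d(20) = 6, d(21) = 4, d(22) = 4, d(23) = 2, d(24) = 8, d(25) = 3, d(26) = 4, d(27) = 4, d(28) = 6, d(29) = 2, d(30) = 8, d(31) = 2, d(32) = 6, d(33) = 4, d(34) = 4, d(35) = 4, d(36) = 9, d(37) = 2, d(38) = 4, d(39) = 4, d(40) = 8, d(41) = 2, d(42) = 8, d(43) = 2, d(44) = 6, d(45) = 6, d(46) = 4, d(47) = 2, d(48) = 10, d(49) = 3, d(50) = 6, d(51) = 4, d(52) = 6, d(53) = 2, d(54) = 8, d(55) = 4, d(56) = 8, d(57) = 4, d(58) = 4, d(59) = 2, d(60) = 12, d(61) = 2, d(62) = 4, d(63) = 6, d(64) = 7, d(65) = 4, d(66) = 8, d(67) = 2, d(68) = 6, d(69) = 4, d(70) = 8, d(71) = 2, d(72) = 12, d(73) = 2, d(74) = 4, d(75) = 6, d(76) = 6, d(77) = 4, d(78) = 8, d(79) = 2, d(80) = 10, d(81) = 5, d(82) = 4, d(83) = 2, d(84) = 12, d(85) = 4, d(86) = 4, d(87) = 4, d(88) = 8, d(89) = 2, d(90) = 12, d(91) = 4, d(92) = 6, d(93) = 4, d(94) = 4, d(95) = 4, d(96) = 12, d(97) = 2, d(98) = 6, d(99) = 6, d(100) = 9, d(101) = 2, d(102) = 8, d(103) = 2, d(104) = 8, d(105) = 8, d(106) = 4, d(107) = 2, d(108) = 12, d(109) = 2, d(110) = 8, d(111) = 4, d(112) = 10, d(113) = 2, d(114) = 8, d(115) = 4, d(116) = 6, d(117) = 6, d(118) = 4, d(119) = 4, d(120) = 16, d(121) = 3, d(122) = 4, d(123) = 4, d(124) = 6, d(125) = 4, d(126) = 12, d(127) = 2, d(128) = 8, d(129) = 4, d(130) = 8, d(131) = 2, d(132) = 12, d(133) = 4, d(134) = 4, d(135) = 8, d(136) = 8, d(137) = 2, d(138) = 8, d(139) = 2, d(140) = 12, d(141) = 4, d(142) = 4, d(143) = 4, d(144) = 15, d(145) = 4, d(146) = 4, d(147) = 6, d(148) = 6, d(149) = 2, d(150) = 12, d(151) = 2, d(152) = 8, d(153) = 6, d(154) = 8, d(155) = 4. Summing all 155 values: 808. (Dirichlet's divisor formula: Σ_{n ≤ x} d(n) = x ln(x) + (2γ − 1) x + O(√x). For x = 155, the asymptotic estimate is ≈ 805.67.)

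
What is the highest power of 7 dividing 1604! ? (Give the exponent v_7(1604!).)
v_7(1604!) = 265

Legendre's formula: v_p(n!) = Σ_{k ≥ 1} ⌊n / p^k⌋. For p = 7, n = 1604, the terms are:
  ⌊1604/7^1⌋ = ⌊1604/7⌋ = 229
  ⌊1604/7^2⌋ = ⌊1604/49⌋ = 32
  ⌊1604/7^3⌋ = ⌊1604/343⌋ = 4
(the next term ⌊1604/7^4⌋ = 0, terminating the sum). Summing: v_7(1604!) = 229 + 32 + 4 = 265.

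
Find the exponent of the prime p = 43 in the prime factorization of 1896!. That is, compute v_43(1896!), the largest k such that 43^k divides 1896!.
v_43(1896!) = 45

Legendre's formula: v_p(n!) = Σ_{k ≥ 1} ⌊n / p^k⌋. For p = 43, n = 1896, the terms are:
  ⌊1896/43^1⌋ = ⌊1896/43⌋ = 44
  ⌊1896/43^2⌋ = ⌊1896/1849⌋ = 1
(the next term ⌊1896/43^3⌋ = 0, terminating the sum). Summing: v_43(1896!) = 44 + 1 = 45.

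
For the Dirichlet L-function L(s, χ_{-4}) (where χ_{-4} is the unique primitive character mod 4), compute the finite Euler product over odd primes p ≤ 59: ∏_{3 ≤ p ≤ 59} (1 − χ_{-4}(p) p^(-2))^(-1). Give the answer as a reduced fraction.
∏ = 21166213940439075800336462671/23105733135420641771520000000

The odd primes p ≤ 59 are [3, 5, 7, 11, 13, 17, 19, 23, 29, 31, 37, 41, 43, 47, 53, 59]. For each, χ(p) = 1 if p ≡ 1 mod 4, χ(p) = −1 if p ≡ 3 mod 4. Taking (1 − χ(p)/p^2)^(-1) = p^2/(p^2 − χ(p)): (1 − (-1)/3^2)^(-1) · (1 − (1)/5^2)^(-1) · (1 − (-1)/7^2)^(-1) · (1 − (-1)/11^2)^(-1) · (1 − (1)/13^2)^(-1) · (1 − (1)/17^2)^(-1) · (1 − (-1)/19^2)^(-1) · (1 − (-1)/23^2)^(-1) · (1 − (1)/29^2)^(-1) · (1 − (-1)/31^2)^(-1) · (1 − (1)/37^2)^(-1) · (1 − (1)/41^2)^(-1) · (1 − (-1)/43^2)^(-1) · (1 − (-1)/47^2)^(-1) · (1 − (1)/53^2)^(-1) · (1 − (-1)/59^2)^(-1) = 21166213940439075800336462671/23105733135420641771520000000.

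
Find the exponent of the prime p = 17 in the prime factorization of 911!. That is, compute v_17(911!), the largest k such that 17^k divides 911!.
v_17(911!) = 56

Legendre's formula: v_p(n!) = Σ_{k ≥ 1} ⌊n / p^k⌋. For p = 17, n = 911, the terms are:
  ⌊911/17^1⌋ = ⌊911/17⌋ = 53
  ⌊911/17^2⌋ = ⌊911/289⌋ = 3
(the next term ⌊911/17^3⌋ = 0, terminating the sum). Summing: v_17(911!) = 53 + 3 = 56.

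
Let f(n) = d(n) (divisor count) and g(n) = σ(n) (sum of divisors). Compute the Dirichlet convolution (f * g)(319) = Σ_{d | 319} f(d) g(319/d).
(d * σ)(319) = 448

Divisors of 319: [1, 11, 29, 319]. For each d | 319:
  d = 1: d(1) · σ(319/1) = 1 · 360 = 360
  d = 11: d(11) · σ(319/11) = 2 · 30 = 60
  d = 29: d(29) · σ(319/29) = 2 · 12 = 24
  d = 319: d(319) · σ(319/319) = 4 · 1 = 4
Summing: (d * σ)(319) = 360 + 60 + 24 + 4 = 448.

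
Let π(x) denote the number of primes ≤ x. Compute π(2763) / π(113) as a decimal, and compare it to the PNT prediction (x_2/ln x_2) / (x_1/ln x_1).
π(2763)/π(113) = 402/30 ≈ 13.4000;  PNT prediction ≈ 14.5873.

π(113) = 30 and π(2763) = 402, so π(2763)/π(113) ≈ 13.4000. The PNT-predicted ratio is (2763/ln(2763)) / (113/ln(113)) ≈ 14.5873. The two agree to within a few percent, as expected.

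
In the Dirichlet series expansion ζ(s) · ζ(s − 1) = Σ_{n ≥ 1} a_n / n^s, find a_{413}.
σ(413) = 480

In the product (Σ m^0/m^s)(Σ k / k^s) = Σ (Σ_{d | n} d) / n^s, the coefficient of 1/n^s is σ(n) = Σ_{d | n} d. For n = 413, divisors are [1, 7, 59, 413]; summing: σ(413) = 480.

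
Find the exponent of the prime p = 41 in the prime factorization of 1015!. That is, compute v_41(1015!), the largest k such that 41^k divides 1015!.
v_41(1015!) = 24

Legendre's formula: v_p(n!) = Σ_{k ≥ 1} ⌊n / p^k⌋. For p = 41, n = 1015, the terms are:
  ⌊1015/41^1⌋ = ⌊1015/41⌋ = 24
(the next term ⌊1015/41^2⌋ = 0, terminating the sum). Summing: v_41(1015!) = 24 = 24.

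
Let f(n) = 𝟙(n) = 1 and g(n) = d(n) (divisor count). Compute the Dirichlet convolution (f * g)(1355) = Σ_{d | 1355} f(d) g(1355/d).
(𝟙 * d)(1355) = 9

Divisors of 1355: [1, 5, 271, 1355]. For each d | 1355:
  d = 1: 𝟙(1) · d(1355/1) = 1 · 4 = 4
  d = 5: 𝟙(5) · d(1355/5) = 1 · 2 = 2
  d = 271: 𝟙(271) · d(1355/271) = 1 · 2 = 2
  d = 1355: 𝟙(1355) · d(1355/1355) = 1 · 1 = 1
Summing: (𝟙 * d)(1355) = 4 + 2 + 2 + 1 = 9.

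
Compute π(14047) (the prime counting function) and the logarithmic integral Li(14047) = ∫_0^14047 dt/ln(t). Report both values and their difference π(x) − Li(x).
π(14047) = 1656;  Li(14047) ≈ 1677.18;  π(x) − Li(x) ≈ -21.18.

Direct count of primes ≤ 14047 gives π(14047) = 1656. Numerical evaluation of the logarithmic integral gives Li(14047) ≈ 1677.18. The difference π(x) − Li(x) ≈ -21.18 is typically negative for small/moderate x (Li(x) overestimates), though Littlewood's theorem shows this sign changes infinitely often.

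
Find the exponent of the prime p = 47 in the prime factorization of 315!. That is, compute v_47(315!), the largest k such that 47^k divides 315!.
v_47(315!) = 6

Legendre's formula: v_p(n!) = Σ_{k ≥ 1} ⌊n / p^k⌋. For p = 47, n = 315, the terms are:
  ⌊315/47^1⌋ = ⌊315/47⌋ = 6
(the next term ⌊315/47^2⌋ = 0, terminating the sum). Summing: v_47(315!) = 6 = 6.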